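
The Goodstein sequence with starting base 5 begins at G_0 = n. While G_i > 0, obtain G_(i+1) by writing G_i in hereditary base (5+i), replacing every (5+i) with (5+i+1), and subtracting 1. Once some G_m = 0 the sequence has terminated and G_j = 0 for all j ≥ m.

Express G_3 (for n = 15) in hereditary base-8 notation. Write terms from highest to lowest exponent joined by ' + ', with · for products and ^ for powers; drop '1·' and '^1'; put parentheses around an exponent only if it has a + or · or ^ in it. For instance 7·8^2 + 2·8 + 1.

2·8 + 3

G_0 = 15. HB_5(15) = 3·5. Bump = 18. G_1 = 17.
G_1 = 17. HB_6(17) = 2·6 + 5. Bump = 19. G_2 = 18.
G_2 = 18. HB_7(18) = 2·7 + 4. Bump = 20. G_3 = 19.
G_3 = 19. HB_8(19) = 2·8 + 3. Bump = 21. G_4 = 20.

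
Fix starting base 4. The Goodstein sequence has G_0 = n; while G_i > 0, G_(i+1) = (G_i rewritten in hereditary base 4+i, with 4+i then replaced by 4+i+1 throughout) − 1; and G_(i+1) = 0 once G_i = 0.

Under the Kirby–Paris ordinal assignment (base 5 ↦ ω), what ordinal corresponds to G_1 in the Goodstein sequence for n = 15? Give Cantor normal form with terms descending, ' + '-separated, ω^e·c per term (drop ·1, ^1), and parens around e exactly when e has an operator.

ω·3 + 2

(0) 15|_4 = 3·4 + 3 ↦ 3·5 + 3|_5 = 18 ⇒ 17
(1) 17|_5 = 3·5 + 2 ↦ 3·6 + 2|_6 = 20 ⇒ 19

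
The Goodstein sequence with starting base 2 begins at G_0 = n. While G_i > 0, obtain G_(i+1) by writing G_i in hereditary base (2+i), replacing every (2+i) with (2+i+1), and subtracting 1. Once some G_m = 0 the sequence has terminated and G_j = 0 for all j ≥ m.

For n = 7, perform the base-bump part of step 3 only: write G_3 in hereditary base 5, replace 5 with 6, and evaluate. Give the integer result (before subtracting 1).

G_0=7  [base 2] 2^2 + 2 + 1  →[2↦3]→  3^3 + 3 + 1 = 31  −1 ⇒ G_1=30
G_1=30  [base 3] 3^3 + 3  →[3↦4]→  4^4 + 4 = 260  −1 ⇒ G_2=259
G_2=259  [base 4] 4^4 + 3  →[4↦5]→  5^5 + 3 = 3128  −1 ⇒ G_3=3127
G_3=3127  [base 5] 5^5 + 2  →[5↦6]→  6^6 + 2 = 46658  −1 ⇒ G_4=46657

46658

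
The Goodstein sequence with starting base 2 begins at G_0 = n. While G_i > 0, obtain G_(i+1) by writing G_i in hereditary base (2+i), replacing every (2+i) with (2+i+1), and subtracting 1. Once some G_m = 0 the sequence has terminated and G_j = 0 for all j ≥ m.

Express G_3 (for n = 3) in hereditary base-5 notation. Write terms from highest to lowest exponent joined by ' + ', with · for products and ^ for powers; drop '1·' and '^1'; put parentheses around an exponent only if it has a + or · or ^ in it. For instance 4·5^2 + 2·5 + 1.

G_0=3  [base 2] 2 + 1  →[2↦3]→  3 + 1 = 4  −1 ⇒ G_1=3
G_1=3  [base 3] 3  →[3↦4]→  4 = 4  −1 ⇒ G_2=3
G_2=3  [base 4] 3  →[4↦5]→  3 = 3  −1 ⇒ G_3=2
G_3=2  [base 5] 2  →[5↦6]→  2 = 2  −1 ⇒ G_4=1

2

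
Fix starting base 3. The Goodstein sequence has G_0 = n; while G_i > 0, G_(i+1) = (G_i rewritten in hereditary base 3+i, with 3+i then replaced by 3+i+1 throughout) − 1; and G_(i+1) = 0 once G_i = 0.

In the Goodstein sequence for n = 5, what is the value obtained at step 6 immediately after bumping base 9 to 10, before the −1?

2

G_0 = 5. HB_3(5) = 3 + 2. Bump = 6. G_1 = 5.
G_1 = 5. HB_4(5) = 4 + 1. Bump = 6. G_2 = 5.
G_2 = 5. HB_5(5) = 5. Bump = 6. G_3 = 5.
G_3 = 5. HB_6(5) = 5. Bump = 5. G_4 = 4.
G_4 = 4. HB_7(4) = 4. Bump = 4. G_5 = 3.
G_5 = 3. HB_8(3) = 3. Bump = 3. G_6 = 2.
G_6 = 2. HB_9(2) = 2. Bump = 2. G_7 = 1.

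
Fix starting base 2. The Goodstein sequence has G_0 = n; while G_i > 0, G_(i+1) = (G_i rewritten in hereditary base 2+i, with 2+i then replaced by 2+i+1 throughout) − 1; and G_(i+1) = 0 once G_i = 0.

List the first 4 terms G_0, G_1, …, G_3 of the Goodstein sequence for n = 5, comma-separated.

G_0=5  [base 2] 2^2 + 1  →[2↦3]→  3^3 + 1 = 28  −1 ⇒ G_1=27
G_1=27  [base 3] 3^3  →[3↦4]→  4^4 = 256  −1 ⇒ G_2=255
G_2=255  [base 4] 3·4^3 + 3·4^2 + 3·4 + 3  →[4↦5]→  3·5^3 + 3·5^2 + 3·5 + 3 = 468  −1 ⇒ G_3=467

5, 27, 255, 467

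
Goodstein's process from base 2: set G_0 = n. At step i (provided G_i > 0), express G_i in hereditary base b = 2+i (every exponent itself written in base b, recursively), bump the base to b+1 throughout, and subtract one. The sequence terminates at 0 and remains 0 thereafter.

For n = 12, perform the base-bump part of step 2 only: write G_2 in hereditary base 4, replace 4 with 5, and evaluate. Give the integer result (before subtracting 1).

(0) 12|_2 = 2^(2 + 1) + 2^2 ↦ 3^(3 + 1) + 3^3|_3 = 108 ⇒ 107
(1) 107|_3 = 3^(3 + 1) + 2·3^2 + 2·3 + 2 ↦ 4^(4 + 1) + 2·4^2 + 2·4 + 2|_4 = 1066 ⇒ 1065

15686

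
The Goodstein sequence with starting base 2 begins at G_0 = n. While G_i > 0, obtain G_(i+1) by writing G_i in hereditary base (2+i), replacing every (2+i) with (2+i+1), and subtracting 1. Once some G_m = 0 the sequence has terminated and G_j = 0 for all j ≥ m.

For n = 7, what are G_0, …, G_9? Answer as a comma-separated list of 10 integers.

7 —HB2→ 2^2 + 2 + 1 —bump→ 3^3 + 3 + 1 = 31 —(−1)→ 30
30 —HB3→ 3^3 + 3 —bump→ 4^4 + 4 = 260 —(−1)→ 259
259 —HB4→ 4^4 + 3 —bump→ 5^5 + 3 = 3128 —(−1)→ 3127
3127 —HB5→ 5^5 + 2 —bump→ 6^6 + 2 = 46658 —(−1)→ 46657
46657 —HB6→ 6^6 + 1 —bump→ 7^7 + 1 = 823544 —(−1)→ 823543
823543 —HB7→ 7^7 —bump→ 8^8 = 16777216 —(−1)→ 16777215
16777215 —HB8→ 7·8^7 + 7·8^6 + 7·8^5 + 7·8^4 + 7·8^3 + 7·8^2 + 7·8 + 7 —bump→ 7·9^7 + 7·9^6 + 7·9^5 + 7·9^4 + 7·9^3 + 7·9^2 + 7·9 + 7 = 37665880 —(−1)→ 37665879
37665879 —HB9→ 7·9^7 + 7·9^6 + 7·9^5 + 7·9^4 + 7·9^3 + 7·9^2 + 7·9 + 6 —bump→ 7·10^7 + 7·10^6 + 7·10^5 + 7·10^4 + 7·10^3 + 7·10^2 + 7·10 + 6 = 77777776 —(−1)→ 77777775
77777775 —HB10→ 7·10^7 + 7·10^6 + 7·10^5 + 7·10^4 + 7·10^3 + 7·10^2 + 7·10 + 5 —bump→ 7·11^7 + 7·11^6 + 7·11^5 + 7·11^4 + 7·11^3 + 7·11^2 + 7·11 + 5 = 150051214 —(−1)→ 150051213

7, 30, 259, 3127, 46657, 823543, 16777215, 37665879, 77777775, 150051213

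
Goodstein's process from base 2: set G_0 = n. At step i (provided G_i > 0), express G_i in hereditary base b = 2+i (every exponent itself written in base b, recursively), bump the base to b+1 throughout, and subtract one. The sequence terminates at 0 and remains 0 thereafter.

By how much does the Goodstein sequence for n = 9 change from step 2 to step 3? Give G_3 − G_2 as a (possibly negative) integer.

8819

base 2: 9 = 2^(2 + 1) + 1; at 3: 3^(3 + 1) + 1 = 82; next = 81
base 3: 81 = 3^(3 + 1); at 4: 4^(4 + 1) = 1024; next = 1023
base 4: 1023 = 3·4^4 + 3·4^3 + 3·4^2 + 3·4 + 3; at 5: 3·5^5 + 3·5^3 + 3·5^2 + 3·5 + 3 = 9843; next = 9842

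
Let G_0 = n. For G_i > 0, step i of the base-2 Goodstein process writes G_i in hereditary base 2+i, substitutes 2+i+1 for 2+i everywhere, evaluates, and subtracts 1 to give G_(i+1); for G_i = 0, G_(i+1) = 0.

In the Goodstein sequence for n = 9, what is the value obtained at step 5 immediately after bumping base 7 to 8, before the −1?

9 —HB2→ 2^(2 + 1) + 1 —bump→ 3^(3 + 1) + 1 = 82 —(−1)→ 81
81 —HB3→ 3^(3 + 1) —bump→ 4^(4 + 1) = 1024 —(−1)→ 1023
1023 —HB4→ 3·4^4 + 3·4^3 + 3·4^2 + 3·4 + 3 —bump→ 3·5^5 + 3·5^3 + 3·5^2 + 3·5 + 3 = 9843 —(−1)→ 9842
9842 —HB5→ 3·5^5 + 3·5^3 + 3·5^2 + 3·5 + 2 —bump→ 3·6^6 + 3·6^3 + 3·6^2 + 3·6 + 2 = 140744 —(−1)→ 140743
140743 —HB6→ 3·6^6 + 3·6^3 + 3·6^2 + 3·6 + 1 —bump→ 3·7^7 + 3·7^3 + 3·7^2 + 3·7 + 1 = 2471827 —(−1)→ 2471826

50333400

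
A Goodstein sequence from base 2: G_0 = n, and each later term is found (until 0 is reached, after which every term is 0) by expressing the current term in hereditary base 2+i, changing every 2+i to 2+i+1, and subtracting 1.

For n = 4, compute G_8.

base 2: 4 = 2^2; at 3: 3^3 = 27; next = 26
base 3: 26 = 2·3^2 + 2·3 + 2; at 4: 2·4^2 + 2·4 + 2 = 42; next = 41
base 4: 41 = 2·4^2 + 2·4 + 1; at 5: 2·5^2 + 2·5 + 1 = 61; next = 60
base 5: 60 = 2·5^2 + 2·5; at 6: 2·6^2 + 2·6 = 84; next = 83
base 6: 83 = 2·6^2 + 6 + 5; at 7: 2·7^2 + 7 + 5 = 110; next = 109
base 7: 109 = 2·7^2 + 7 + 4; at 8: 2·8^2 + 8 + 4 = 140; next = 139
base 8: 139 = 2·8^2 + 8 + 3; at 9: 2·9^2 + 9 + 3 = 174; next = 173
base 9: 173 = 2·9^2 + 9 + 2; at 10: 2·10^2 + 10 + 2 = 212; next = 211

211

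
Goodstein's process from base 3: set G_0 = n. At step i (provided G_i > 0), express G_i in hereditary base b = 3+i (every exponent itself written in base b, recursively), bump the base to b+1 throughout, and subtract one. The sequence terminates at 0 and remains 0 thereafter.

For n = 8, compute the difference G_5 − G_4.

i=0: 8 = 2·3 + 2 (b=3); 3→4: 2·4 + 2 = 10; 10−1 = 9
i=1: 9 = 2·4 + 1 (b=4); 4→5: 2·5 + 1 = 11; 11−1 = 10
i=2: 10 = 2·5 (b=5); 5→6: 2·6 = 12; 12−1 = 11
i=3: 11 = 6 + 5 (b=6); 6→7: 7 + 5 = 12; 12−1 = 11
i=4: 11 = 7 + 4 (b=7); 7→8: 8 + 4 = 12; 12−1 = 11

0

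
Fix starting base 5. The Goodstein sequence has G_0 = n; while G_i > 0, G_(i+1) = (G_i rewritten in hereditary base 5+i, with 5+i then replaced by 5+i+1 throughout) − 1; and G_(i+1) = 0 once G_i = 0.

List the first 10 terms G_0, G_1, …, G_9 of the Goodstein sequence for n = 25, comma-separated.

[0] 25 ≡ 5^2 (base 5). Lift 6: 36. −1: 35.
[1] 35 ≡ 5·6 + 5 (base 6). Lift 7: 40. −1: 39.
[2] 39 ≡ 5·7 + 4 (base 7). Lift 8: 44. −1: 43.
[3] 43 ≡ 5·8 + 3 (base 8). Lift 9: 48. −1: 47.
[4] 47 ≡ 5·9 + 2 (base 9). Lift 10: 52. −1: 51.
[5] 51 ≡ 5·10 + 1 (base 10). Lift 11: 56. −1: 55.
[6] 55 ≡ 5·11 (base 11). Lift 12: 60. −1: 59.
[7] 59 ≡ 4·12 + 11 (base 12). Lift 13: 63. −1: 62.
[8] 62 ≡ 4·13 + 10 (base 13). Lift 14: 66. −1: 65.

25, 35, 39, 43, 47, 51, 55, 59, 62, 65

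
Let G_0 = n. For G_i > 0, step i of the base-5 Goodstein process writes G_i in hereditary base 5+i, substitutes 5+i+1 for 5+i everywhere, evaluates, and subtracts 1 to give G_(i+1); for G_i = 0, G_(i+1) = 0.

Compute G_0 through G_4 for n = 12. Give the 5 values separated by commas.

12, 13, 14, 15, 15

(0) 12|_5 = 2·5 + 2 ↦ 2·6 + 2|_6 = 14 ⇒ 13
(1) 13|_6 = 2·6 + 1 ↦ 2·7 + 1|_7 = 15 ⇒ 14
(2) 14|_7 = 2·7 ↦ 2·8|_8 = 16 ⇒ 15
(3) 15|_8 = 8 + 7 ↦ 9 + 7|_9 = 16 ⇒ 15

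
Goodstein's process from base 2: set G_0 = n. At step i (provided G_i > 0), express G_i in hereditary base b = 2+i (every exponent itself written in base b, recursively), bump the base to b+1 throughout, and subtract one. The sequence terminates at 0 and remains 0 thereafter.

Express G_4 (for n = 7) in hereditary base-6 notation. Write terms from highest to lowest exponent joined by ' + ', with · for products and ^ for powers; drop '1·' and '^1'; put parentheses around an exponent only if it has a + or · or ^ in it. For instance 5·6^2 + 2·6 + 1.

6^6 + 1

step 0: 7 = 2^2 + 2 + 1; sub 3 for 2: 3^3 + 3 + 1; = 31; G_1 = 31−1 = 30
step 1: 30 = 3^3 + 3; sub 4 for 3: 4^4 + 4; = 260; G_2 = 260−1 = 259
step 2: 259 = 4^4 + 3; sub 5 for 4: 5^5 + 3; = 3128; G_3 = 3128−1 = 3127
step 3: 3127 = 5^5 + 2; sub 6 for 5: 6^6 + 2; = 46658; G_4 = 46658−1 = 46657
step 4: 46657 = 6^6 + 1; sub 7 for 6: 7^7 + 1; = 823544; G_5 = 823544−1 = 823543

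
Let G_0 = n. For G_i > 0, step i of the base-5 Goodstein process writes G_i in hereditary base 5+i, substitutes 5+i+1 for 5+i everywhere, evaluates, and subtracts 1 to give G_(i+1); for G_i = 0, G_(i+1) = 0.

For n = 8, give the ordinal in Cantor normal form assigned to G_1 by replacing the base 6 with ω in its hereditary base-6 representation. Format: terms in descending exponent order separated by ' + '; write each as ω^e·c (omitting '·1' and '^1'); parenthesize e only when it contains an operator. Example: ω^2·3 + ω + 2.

step 0: 8 = 5 + 3; sub 6 for 5: 6 + 3; = 9; G_1 = 9−1 = 8
step 1: 8 = 6 + 2; sub 7 for 6: 7 + 2; = 9; G_2 = 9−1 = 8

ω + 2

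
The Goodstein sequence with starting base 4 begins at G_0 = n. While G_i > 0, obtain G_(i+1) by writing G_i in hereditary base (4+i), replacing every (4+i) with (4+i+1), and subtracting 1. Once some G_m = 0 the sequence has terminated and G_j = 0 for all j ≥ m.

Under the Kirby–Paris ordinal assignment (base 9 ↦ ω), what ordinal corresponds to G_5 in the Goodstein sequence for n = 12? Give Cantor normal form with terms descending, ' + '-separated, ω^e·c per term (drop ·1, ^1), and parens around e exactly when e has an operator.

G_0=12  [base 4] 3·4  →[4↦5]→  3·5 = 15  −1 ⇒ G_1=14
G_1=14  [base 5] 2·5 + 4  →[5↦6]→  2·6 + 4 = 16  −1 ⇒ G_2=15
G_2=15  [base 6] 2·6 + 3  →[6↦7]→  2·7 + 3 = 17  −1 ⇒ G_3=16
G_3=16  [base 7] 2·7 + 2  →[7↦8]→  2·8 + 2 = 18  −1 ⇒ G_4=17
G_4=17  [base 8] 2·8 + 1  →[8↦9]→  2·9 + 1 = 19  −1 ⇒ G_5=18
G_5=18  [base 9] 2·9  →[9↦10]→  2·10 = 20  −1 ⇒ G_6=19

ω·2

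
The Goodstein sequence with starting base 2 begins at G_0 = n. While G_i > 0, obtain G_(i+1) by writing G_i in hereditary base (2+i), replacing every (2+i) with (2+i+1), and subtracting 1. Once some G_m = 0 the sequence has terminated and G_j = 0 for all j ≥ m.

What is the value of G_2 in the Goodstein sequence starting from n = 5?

i=0: 5 = 2^2 + 1 (b=2); 2→3: 3^3 + 1 = 28; 28−1 = 27
i=1: 27 = 3^3 (b=3); 3→4: 4^4 = 256; 256−1 = 255
i=2: 255 = 3·4^3 + 3·4^2 + 3·4 + 3 (b=4); 4→5: 3·5^3 + 3·5^2 + 3·5 + 3 = 468; 468−1 = 467

255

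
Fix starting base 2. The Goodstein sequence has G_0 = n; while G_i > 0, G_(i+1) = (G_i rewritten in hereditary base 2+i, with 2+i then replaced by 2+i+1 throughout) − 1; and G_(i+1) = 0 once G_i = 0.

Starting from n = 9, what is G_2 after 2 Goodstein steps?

1023

G_0=9  [base 2] 2^(2 + 1) + 1  →[2↦3]→  3^(3 + 1) + 1 = 82  −1 ⇒ G_1=81
G_1=81  [base 3] 3^(3 + 1)  →[3↦4]→  4^(4 + 1) = 1024  −1 ⇒ G_2=1023
G_2=1023  [base 4] 3·4^4 + 3·4^3 + 3·4^2 + 3·4 + 3  →[4↦5]→  3·5^5 + 3·5^3 + 3·5^2 + 3·5 + 3 = 9843  −1 ⇒ G_3=9842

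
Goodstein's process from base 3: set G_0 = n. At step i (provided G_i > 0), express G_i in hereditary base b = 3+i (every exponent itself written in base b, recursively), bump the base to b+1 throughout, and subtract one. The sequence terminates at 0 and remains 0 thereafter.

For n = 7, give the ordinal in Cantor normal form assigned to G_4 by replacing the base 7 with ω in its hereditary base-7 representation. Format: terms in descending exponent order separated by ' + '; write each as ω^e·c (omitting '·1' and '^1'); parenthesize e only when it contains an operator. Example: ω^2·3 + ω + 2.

ω + 2

7 —HB3→ 2·3 + 1 —bump→ 2·4 + 1 = 9 —(−1)→ 8
8 —HB4→ 2·4 —bump→ 2·5 = 10 —(−1)→ 9
9 —HB5→ 5 + 4 —bump→ 6 + 4 = 10 —(−1)→ 9
9 —HB6→ 6 + 3 —bump→ 7 + 3 = 10 —(−1)→ 9
9 —HB7→ 7 + 2 —bump→ 8 + 2 = 10 —(−1)→ 9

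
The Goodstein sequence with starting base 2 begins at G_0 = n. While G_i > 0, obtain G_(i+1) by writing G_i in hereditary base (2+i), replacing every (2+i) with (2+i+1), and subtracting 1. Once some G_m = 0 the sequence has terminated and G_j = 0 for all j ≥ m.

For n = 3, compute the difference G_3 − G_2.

-1

base 2: 3 = 2 + 1; at 3: 3 + 1 = 4; next = 3
base 3: 3 = 3; at 4: 4 = 4; next = 3
base 4: 3 = 3; at 5: 3 = 3; next = 2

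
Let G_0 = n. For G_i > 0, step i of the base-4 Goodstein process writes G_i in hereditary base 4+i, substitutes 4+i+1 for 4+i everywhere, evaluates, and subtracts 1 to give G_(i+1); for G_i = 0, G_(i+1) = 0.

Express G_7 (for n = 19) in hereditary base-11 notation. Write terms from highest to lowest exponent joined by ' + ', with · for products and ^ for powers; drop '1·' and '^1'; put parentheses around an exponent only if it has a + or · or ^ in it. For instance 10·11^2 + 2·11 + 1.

G_0=19  [base 4] 4^2 + 3  →[4↦5]→  5^2 + 3 = 28  −1 ⇒ G_1=27
G_1=27  [base 5] 5^2 + 2  →[5↦6]→  6^2 + 2 = 38  −1 ⇒ G_2=37
G_2=37  [base 6] 6^2 + 1  →[6↦7]→  7^2 + 1 = 50  −1 ⇒ G_3=49
G_3=49  [base 7] 7^2  →[7↦8]→  8^2 = 64  −1 ⇒ G_4=63
G_4=63  [base 8] 7·8 + 7  →[8↦9]→  7·9 + 7 = 70  −1 ⇒ G_5=69
G_5=69  [base 9] 7·9 + 6  →[9↦10]→  7·10 + 6 = 76  −1 ⇒ G_6=75
G_6=75  [base 10] 7·10 + 5  →[10↦11]→  7·11 + 5 = 82  −1 ⇒ G_7=81
G_7=81  [base 11] 7·11 + 4  →[11↦12]→  7·12 + 4 = 88  −1 ⇒ G_8=87

7·11 + 4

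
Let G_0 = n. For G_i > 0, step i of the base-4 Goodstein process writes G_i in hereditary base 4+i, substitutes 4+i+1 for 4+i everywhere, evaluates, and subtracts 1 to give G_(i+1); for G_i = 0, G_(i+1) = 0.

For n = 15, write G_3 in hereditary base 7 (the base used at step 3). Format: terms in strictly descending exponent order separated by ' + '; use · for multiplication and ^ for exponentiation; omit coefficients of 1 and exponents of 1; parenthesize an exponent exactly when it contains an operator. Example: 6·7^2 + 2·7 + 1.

G_0 = 15. HB_4(15) = 3·4 + 3. Bump = 18. G_1 = 17.
G_1 = 17. HB_5(17) = 3·5 + 2. Bump = 20. G_2 = 19.
G_2 = 19. HB_6(19) = 3·6 + 1. Bump = 22. G_3 = 21.
G_3 = 21. HB_7(21) = 3·7. Bump = 24. G_4 = 23.

3·7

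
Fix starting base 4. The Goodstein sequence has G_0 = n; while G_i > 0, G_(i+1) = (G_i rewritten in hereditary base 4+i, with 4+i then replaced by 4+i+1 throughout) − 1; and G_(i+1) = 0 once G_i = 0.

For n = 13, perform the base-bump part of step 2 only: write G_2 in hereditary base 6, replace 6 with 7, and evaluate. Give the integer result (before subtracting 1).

19

G_0 = 13. HB_4(13) = 3·4 + 1. Bump = 16. G_1 = 15.
G_1 = 15. HB_5(15) = 3·5. Bump = 18. G_2 = 17.
G_2 = 17. HB_6(17) = 2·6 + 5. Bump = 19. G_3 = 18.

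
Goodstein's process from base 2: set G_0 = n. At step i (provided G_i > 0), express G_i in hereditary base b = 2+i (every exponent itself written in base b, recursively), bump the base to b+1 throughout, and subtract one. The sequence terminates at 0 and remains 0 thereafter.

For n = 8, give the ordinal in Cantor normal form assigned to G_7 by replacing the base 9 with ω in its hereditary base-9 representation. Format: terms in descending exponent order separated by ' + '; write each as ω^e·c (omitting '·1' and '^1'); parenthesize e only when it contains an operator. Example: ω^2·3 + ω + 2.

8 —HB2→ 2^(2 + 1) —bump→ 3^(3 + 1) = 81 —(−1)→ 80
80 —HB3→ 2·3^3 + 2·3^2 + 2·3 + 2 —bump→ 2·4^4 + 2·4^2 + 2·4 + 2 = 554 —(−1)→ 553
553 —HB4→ 2·4^4 + 2·4^2 + 2·4 + 1 —bump→ 2·5^5 + 2·5^2 + 2·5 + 1 = 6311 —(−1)→ 6310
6310 —HB5→ 2·5^5 + 2·5^2 + 2·5 —bump→ 2·6^6 + 2·6^2 + 2·6 = 93396 —(−1)→ 93395
93395 —HB6→ 2·6^6 + 2·6^2 + 6 + 5 —bump→ 2·7^7 + 2·7^2 + 7 + 5 = 1647196 —(−1)→ 1647195
1647195 —HB7→ 2·7^7 + 2·7^2 + 7 + 4 —bump→ 2·8^8 + 2·8^2 + 8 + 4 = 33554572 —(−1)→ 33554571
33554571 —HB8→ 2·8^8 + 2·8^2 + 8 + 3 —bump→ 2·9^9 + 2·9^2 + 9 + 3 = 774841152 —(−1)→ 774841151

ω^ω·2 + ω^2·2 + ω + 2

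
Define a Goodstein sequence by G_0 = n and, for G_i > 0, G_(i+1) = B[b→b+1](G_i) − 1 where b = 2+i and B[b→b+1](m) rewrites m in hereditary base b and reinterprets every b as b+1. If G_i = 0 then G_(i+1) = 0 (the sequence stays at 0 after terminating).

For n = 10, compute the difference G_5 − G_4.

G_0 = 10. HB_2(10) = 2^(2 + 1) + 2. Bump = 84. G_1 = 83.
G_1 = 83. HB_3(83) = 3^(3 + 1) + 2. Bump = 1026. G_2 = 1025.
G_2 = 1025. HB_4(1025) = 4^(4 + 1) + 1. Bump = 15626. G_3 = 15625.
G_3 = 15625. HB_5(15625) = 5^(5 + 1). Bump = 279936. G_4 = 279935.
G_4 = 279935. HB_6(279935) = 5·6^6 + 5·6^5 + 5·6^4 + 5·6^3 + 5·6^2 + 5·6 + 5. Bump = 4215755. G_5 = 4215754.

3935819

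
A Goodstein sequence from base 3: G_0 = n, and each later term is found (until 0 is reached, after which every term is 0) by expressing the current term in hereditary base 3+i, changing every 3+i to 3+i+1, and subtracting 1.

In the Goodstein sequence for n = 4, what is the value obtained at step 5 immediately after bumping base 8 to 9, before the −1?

base 3: 4 = 3 + 1; at 4: 4 + 1 = 5; next = 4
base 4: 4 = 4; at 5: 5 = 5; next = 4
base 5: 4 = 4; at 6: 4 = 4; next = 3
base 6: 3 = 3; at 7: 3 = 3; next = 2
base 7: 2 = 2; at 8: 2 = 2; next = 1

1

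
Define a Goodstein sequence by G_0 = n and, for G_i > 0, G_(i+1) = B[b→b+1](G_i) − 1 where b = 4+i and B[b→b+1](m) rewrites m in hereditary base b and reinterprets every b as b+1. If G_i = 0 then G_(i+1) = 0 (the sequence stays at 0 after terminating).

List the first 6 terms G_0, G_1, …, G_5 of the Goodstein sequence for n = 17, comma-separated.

[0] 17 ≡ 4^2 + 1 (base 4). Lift 5: 26. −1: 25.
[1] 25 ≡ 5^2 (base 5). Lift 6: 36. −1: 35.
[2] 35 ≡ 5·6 + 5 (base 6). Lift 7: 40. −1: 39.
[3] 39 ≡ 5·7 + 4 (base 7). Lift 8: 44. −1: 43.
[4] 43 ≡ 5·8 + 3 (base 8). Lift 9: 48. −1: 47.

17, 25, 35, 39, 43, 47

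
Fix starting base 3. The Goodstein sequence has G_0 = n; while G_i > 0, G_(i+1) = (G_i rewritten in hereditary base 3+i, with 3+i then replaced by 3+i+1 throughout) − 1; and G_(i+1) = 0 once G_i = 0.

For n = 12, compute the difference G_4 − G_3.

12

12 —HB3→ 3^2 + 3 —bump→ 4^2 + 4 = 20 —(−1)→ 19
19 —HB4→ 4^2 + 3 —bump→ 5^2 + 3 = 28 —(−1)→ 27
27 —HB5→ 5^2 + 2 —bump→ 6^2 + 2 = 38 —(−1)→ 37
37 —HB6→ 6^2 + 1 —bump→ 7^2 + 1 = 50 —(−1)→ 49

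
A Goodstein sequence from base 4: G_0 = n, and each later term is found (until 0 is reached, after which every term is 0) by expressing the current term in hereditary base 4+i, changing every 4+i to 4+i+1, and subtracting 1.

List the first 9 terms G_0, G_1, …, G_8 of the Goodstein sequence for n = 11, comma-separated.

11, 12, 13, 14, 15, 15, 15, 15, 15

i=0: 11 = 2·4 + 3 (b=4); 4→5: 2·5 + 3 = 13; 13−1 = 12
i=1: 12 = 2·5 + 2 (b=5); 5→6: 2·6 + 2 = 14; 14−1 = 13
i=2: 13 = 2·6 + 1 (b=6); 6→7: 2·7 + 1 = 15; 15−1 = 14
i=3: 14 = 2·7 (b=7); 7→8: 2·8 = 16; 16−1 = 15
i=4: 15 = 8 + 7 (b=8); 8→9: 9 + 7 = 16; 16−1 = 15
i=5: 15 = 9 + 6 (b=9); 9→10: 10 + 6 = 16; 16−1 = 15
i=6: 15 = 10 + 5 (b=10); 10→11: 11 + 5 = 16; 16−1 = 15
i=7: 15 = 11 + 4 (b=11); 11→12: 12 + 4 = 16; 16−1 = 15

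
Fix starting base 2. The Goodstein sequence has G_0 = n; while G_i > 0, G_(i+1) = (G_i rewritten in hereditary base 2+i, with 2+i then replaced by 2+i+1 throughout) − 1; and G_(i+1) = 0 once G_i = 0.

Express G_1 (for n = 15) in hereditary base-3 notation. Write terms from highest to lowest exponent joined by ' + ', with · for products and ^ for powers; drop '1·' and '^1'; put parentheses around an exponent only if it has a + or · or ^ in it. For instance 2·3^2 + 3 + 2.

3^(3 + 1) + 3^3 + 3

(0) 15|_2 = 2^(2 + 1) + 2^2 + 2 + 1 ↦ 3^(3 + 1) + 3^3 + 3 + 1|_3 = 112 ⇒ 111
(1) 111|_3 = 3^(3 + 1) + 3^3 + 3 ↦ 4^(4 + 1) + 4^4 + 4|_4 = 1284 ⇒ 1283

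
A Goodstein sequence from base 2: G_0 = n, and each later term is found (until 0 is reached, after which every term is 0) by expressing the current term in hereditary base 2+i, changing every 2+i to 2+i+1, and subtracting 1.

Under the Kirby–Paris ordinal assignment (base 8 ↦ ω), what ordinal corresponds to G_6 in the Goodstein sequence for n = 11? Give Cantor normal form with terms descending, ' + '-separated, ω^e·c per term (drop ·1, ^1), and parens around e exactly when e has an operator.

11 —HB2→ 2^(2 + 1) + 2 + 1 —bump→ 3^(3 + 1) + 3 + 1 = 85 —(−1)→ 84
84 —HB3→ 3^(3 + 1) + 3 —bump→ 4^(4 + 1) + 4 = 1028 —(−1)→ 1027
1027 —HB4→ 4^(4 + 1) + 3 —bump→ 5^(5 + 1) + 3 = 15628 —(−1)→ 15627
15627 —HB5→ 5^(5 + 1) + 2 —bump→ 6^(6 + 1) + 2 = 279938 —(−1)→ 279937
279937 —HB6→ 6^(6 + 1) + 1 —bump→ 7^(7 + 1) + 1 = 5764802 —(−1)→ 5764801
5764801 —HB7→ 7^(7 + 1) —bump→ 8^(8 + 1) = 134217728 —(−1)→ 134217727

ω^ω·7 + ω^7·7 + ω^6·7 + ω^5·7 + ω^4·7 + ω^3·7 + ω^2·7 + ω·7 + 7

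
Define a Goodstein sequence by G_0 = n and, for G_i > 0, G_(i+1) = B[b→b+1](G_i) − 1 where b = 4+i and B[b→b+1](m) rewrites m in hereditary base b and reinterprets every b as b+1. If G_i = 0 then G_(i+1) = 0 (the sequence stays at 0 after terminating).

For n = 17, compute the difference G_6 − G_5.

4

G_0=17  [base 4] 4^2 + 1  →[4↦5]→  5^2 + 1 = 26  −1 ⇒ G_1=25
G_1=25  [base 5] 5^2  →[5↦6]→  6^2 = 36  −1 ⇒ G_2=35
G_2=35  [base 6] 5·6 + 5  →[6↦7]→  5·7 + 5 = 40  −1 ⇒ G_3=39
G_3=39  [base 7] 5·7 + 4  →[7↦8]→  5·8 + 4 = 44  −1 ⇒ G_4=43
G_4=43  [base 8] 5·8 + 3  →[8↦9]→  5·9 + 3 = 48  −1 ⇒ G_5=47
G_5=47  [base 9] 5·9 + 2  →[9↦10]→  5·10 + 2 = 52  −1 ⇒ G_6=51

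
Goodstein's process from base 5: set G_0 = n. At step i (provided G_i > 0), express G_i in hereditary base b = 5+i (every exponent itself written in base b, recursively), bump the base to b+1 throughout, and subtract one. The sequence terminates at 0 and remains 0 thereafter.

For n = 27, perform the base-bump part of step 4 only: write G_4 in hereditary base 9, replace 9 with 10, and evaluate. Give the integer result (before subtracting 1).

base 5: 27 = 5^2 + 2; at 6: 6^2 + 2 = 38; next = 37
base 6: 37 = 6^2 + 1; at 7: 7^2 + 1 = 50; next = 49
base 7: 49 = 7^2; at 8: 8^2 = 64; next = 63
base 8: 63 = 7·8 + 7; at 9: 7·9 + 7 = 70; next = 69
base 9: 69 = 7·9 + 6; at 10: 7·10 + 6 = 76; next = 75

76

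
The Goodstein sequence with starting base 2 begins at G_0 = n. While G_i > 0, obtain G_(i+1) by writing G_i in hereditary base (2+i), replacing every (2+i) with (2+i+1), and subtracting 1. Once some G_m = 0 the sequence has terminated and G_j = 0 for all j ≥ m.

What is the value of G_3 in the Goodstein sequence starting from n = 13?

16092

base 2: 13 = 2^(2 + 1) + 2^2 + 1; at 3: 3^(3 + 1) + 3^3 + 1 = 109; next = 108
base 3: 108 = 3^(3 + 1) + 3^3; at 4: 4^(4 + 1) + 4^4 = 1280; next = 1279
base 4: 1279 = 4^(4 + 1) + 3·4^3 + 3·4^2 + 3·4 + 3; at 5: 5^(5 + 1) + 3·5^3 + 3·5^2 + 3·5 + 3 = 16093; next = 16092
base 5: 16092 = 5^(5 + 1) + 3·5^3 + 3·5^2 + 3·5 + 2; at 6: 6^(6 + 1) + 3·6^3 + 3·6^2 + 3·6 + 2 = 280712; next = 280711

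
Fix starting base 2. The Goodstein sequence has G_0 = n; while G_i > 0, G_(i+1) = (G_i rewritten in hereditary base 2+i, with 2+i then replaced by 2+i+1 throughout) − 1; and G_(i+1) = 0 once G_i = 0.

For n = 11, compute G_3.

base 2: 11 = 2^(2 + 1) + 2 + 1; at 3: 3^(3 + 1) + 3 + 1 = 85; next = 84
base 3: 84 = 3^(3 + 1) + 3; at 4: 4^(4 + 1) + 4 = 1028; next = 1027
base 4: 1027 = 4^(4 + 1) + 3; at 5: 5^(5 + 1) + 3 = 15628; next = 15627
base 5: 15627 = 5^(5 + 1) + 2; at 6: 6^(6 + 1) + 2 = 279938; next = 279937

15627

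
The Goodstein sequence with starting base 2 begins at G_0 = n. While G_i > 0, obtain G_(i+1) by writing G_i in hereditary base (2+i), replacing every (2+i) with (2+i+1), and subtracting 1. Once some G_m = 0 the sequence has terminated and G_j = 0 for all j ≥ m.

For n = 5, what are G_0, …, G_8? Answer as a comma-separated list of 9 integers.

5, 27, 255, 467, 775, 1197, 1751, 2454, 3325

(0) 5|_2 = 2^2 + 1 ↦ 3^3 + 1|_3 = 28 ⇒ 27
(1) 27|_3 = 3^3 ↦ 4^4|_4 = 256 ⇒ 255
(2) 255|_4 = 3·4^3 + 3·4^2 + 3·4 + 3 ↦ 3·5^3 + 3·5^2 + 3·5 + 3|_5 = 468 ⇒ 467
(3) 467|_5 = 3·5^3 + 3·5^2 + 3·5 + 2 ↦ 3·6^3 + 3·6^2 + 3·6 + 2|_6 = 776 ⇒ 775
(4) 775|_6 = 3·6^3 + 3·6^2 + 3·6 + 1 ↦ 3·7^3 + 3·7^2 + 3·7 + 1|_7 = 1198 ⇒ 1197
(5) 1197|_7 = 3·7^3 + 3·7^2 + 3·7 ↦ 3·8^3 + 3·8^2 + 3·8|_8 = 1752 ⇒ 1751
(6) 1751|_8 = 3·8^3 + 3·8^2 + 2·8 + 7 ↦ 3·9^3 + 3·9^2 + 2·9 + 7|_9 = 2455 ⇒ 2454
(7) 2454|_9 = 3·9^3 + 3·9^2 + 2·9 + 6 ↦ 3·10^3 + 3·10^2 + 2·10 + 6|_10 = 3326 ⇒ 3325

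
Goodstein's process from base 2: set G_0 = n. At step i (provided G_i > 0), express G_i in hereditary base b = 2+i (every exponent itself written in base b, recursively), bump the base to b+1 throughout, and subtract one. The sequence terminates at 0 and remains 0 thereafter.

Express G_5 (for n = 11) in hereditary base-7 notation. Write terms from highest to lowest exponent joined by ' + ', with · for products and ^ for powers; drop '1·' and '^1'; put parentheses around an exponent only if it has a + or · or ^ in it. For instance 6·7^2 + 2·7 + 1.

base 2: 11 = 2^(2 + 1) + 2 + 1; at 3: 3^(3 + 1) + 3 + 1 = 85; next = 84
base 3: 84 = 3^(3 + 1) + 3; at 4: 4^(4 + 1) + 4 = 1028; next = 1027
base 4: 1027 = 4^(4 + 1) + 3; at 5: 5^(5 + 1) + 3 = 15628; next = 15627
base 5: 15627 = 5^(5 + 1) + 2; at 6: 6^(6 + 1) + 2 = 279938; next = 279937
base 6: 279937 = 6^(6 + 1) + 1; at 7: 7^(7 + 1) + 1 = 5764802; next = 5764801
base 7: 5764801 = 7^(7 + 1); at 8: 8^(8 + 1) = 134217728; next = 134217727

7^(7 + 1)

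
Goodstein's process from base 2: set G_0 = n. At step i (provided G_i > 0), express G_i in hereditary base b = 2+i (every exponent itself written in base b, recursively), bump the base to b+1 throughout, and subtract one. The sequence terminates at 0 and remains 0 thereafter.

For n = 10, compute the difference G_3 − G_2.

14600

(0) 10|_2 = 2^(2 + 1) + 2 ↦ 3^(3 + 1) + 3|_3 = 84 ⇒ 83
(1) 83|_3 = 3^(3 + 1) + 2 ↦ 4^(4 + 1) + 2|_4 = 1026 ⇒ 1025
(2) 1025|_4 = 4^(4 + 1) + 1 ↦ 5^(5 + 1) + 1|_5 = 15626 ⇒ 15625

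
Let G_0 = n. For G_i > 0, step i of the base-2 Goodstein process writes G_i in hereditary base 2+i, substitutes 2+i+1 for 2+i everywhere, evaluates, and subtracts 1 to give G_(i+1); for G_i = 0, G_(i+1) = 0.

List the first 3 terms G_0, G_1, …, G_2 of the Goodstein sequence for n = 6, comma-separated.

step 0: 6 = 2^2 + 2; sub 3 for 2: 3^3 + 3; = 30; G_1 = 30−1 = 29
step 1: 29 = 3^3 + 2; sub 4 for 3: 4^4 + 2; = 258; G_2 = 258−1 = 257

6, 29, 257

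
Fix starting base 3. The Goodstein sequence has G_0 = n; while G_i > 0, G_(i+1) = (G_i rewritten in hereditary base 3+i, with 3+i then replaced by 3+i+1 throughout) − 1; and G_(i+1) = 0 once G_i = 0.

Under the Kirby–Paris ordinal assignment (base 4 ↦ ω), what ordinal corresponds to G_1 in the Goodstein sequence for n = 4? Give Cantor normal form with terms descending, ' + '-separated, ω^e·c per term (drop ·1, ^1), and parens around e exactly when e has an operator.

ω

[0] 4 ≡ 3 + 1 (base 3). Lift 4: 5. −1: 4.
[1] 4 ≡ 4 (base 4). Lift 5: 5. −1: 4.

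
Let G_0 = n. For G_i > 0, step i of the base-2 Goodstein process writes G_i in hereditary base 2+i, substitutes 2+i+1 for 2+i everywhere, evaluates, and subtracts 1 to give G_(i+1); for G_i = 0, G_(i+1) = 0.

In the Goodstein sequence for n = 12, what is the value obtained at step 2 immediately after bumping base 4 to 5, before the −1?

G_0=12  [base 2] 2^(2 + 1) + 2^2  →[2↦3]→  3^(3 + 1) + 3^3 = 108  −1 ⇒ G_1=107
G_1=107  [base 3] 3^(3 + 1) + 2·3^2 + 2·3 + 2  →[3↦4]→  4^(4 + 1) + 2·4^2 + 2·4 + 2 = 1066  −1 ⇒ G_2=1065
G_2=1065  [base 4] 4^(4 + 1) + 2·4^2 + 2·4 + 1  →[4↦5]→  5^(5 + 1) + 2·5^2 + 2·5 + 1 = 15686  −1 ⇒ G_3=15685

15686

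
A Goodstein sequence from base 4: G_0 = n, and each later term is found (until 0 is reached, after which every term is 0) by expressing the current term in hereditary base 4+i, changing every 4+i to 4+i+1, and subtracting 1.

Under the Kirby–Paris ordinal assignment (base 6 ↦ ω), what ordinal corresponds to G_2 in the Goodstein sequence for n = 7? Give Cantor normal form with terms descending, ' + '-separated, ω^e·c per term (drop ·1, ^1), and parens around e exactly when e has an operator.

ω + 1

(0) 7|_4 = 4 + 3 ↦ 5 + 3|_5 = 8 ⇒ 7
(1) 7|_5 = 5 + 2 ↦ 6 + 2|_6 = 8 ⇒ 7
(2) 7|_6 = 6 + 1 ↦ 7 + 1|_7 = 8 ⇒ 7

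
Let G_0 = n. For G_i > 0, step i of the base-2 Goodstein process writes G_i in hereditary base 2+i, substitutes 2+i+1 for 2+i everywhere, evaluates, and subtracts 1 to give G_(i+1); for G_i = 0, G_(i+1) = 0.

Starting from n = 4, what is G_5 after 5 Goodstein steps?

109

(0) 4|_2 = 2^2 ↦ 3^3|_3 = 27 ⇒ 26
(1) 26|_3 = 2·3^2 + 2·3 + 2 ↦ 2·4^2 + 2·4 + 2|_4 = 42 ⇒ 41
(2) 41|_4 = 2·4^2 + 2·4 + 1 ↦ 2·5^2 + 2·5 + 1|_5 = 61 ⇒ 60
(3) 60|_5 = 2·5^2 + 2·5 ↦ 2·6^2 + 2·6|_6 = 84 ⇒ 83
(4) 83|_6 = 2·6^2 + 6 + 5 ↦ 2·7^2 + 7 + 5|_7 = 110 ⇒ 109
(5) 109|_7 = 2·7^2 + 7 + 4 ↦ 2·8^2 + 8 + 4|_8 = 140 ⇒ 139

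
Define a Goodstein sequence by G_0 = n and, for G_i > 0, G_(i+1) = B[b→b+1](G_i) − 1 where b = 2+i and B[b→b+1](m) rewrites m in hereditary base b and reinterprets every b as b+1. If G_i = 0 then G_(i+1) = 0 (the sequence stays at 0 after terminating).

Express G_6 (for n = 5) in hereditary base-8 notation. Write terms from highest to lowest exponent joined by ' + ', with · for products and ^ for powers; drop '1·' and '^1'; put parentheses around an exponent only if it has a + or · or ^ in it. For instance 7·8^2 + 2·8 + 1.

3·8^3 + 3·8^2 + 2·8 + 7

G_0 = 5. HB_2(5) = 2^2 + 1. Bump = 28. G_1 = 27.
G_1 = 27. HB_3(27) = 3^3. Bump = 256. G_2 = 255.
G_2 = 255. HB_4(255) = 3·4^3 + 3·4^2 + 3·4 + 3. Bump = 468. G_3 = 467.
G_3 = 467. HB_5(467) = 3·5^3 + 3·5^2 + 3·5 + 2. Bump = 776. G_4 = 775.
G_4 = 775. HB_6(775) = 3·6^3 + 3·6^2 + 3·6 + 1. Bump = 1198. G_5 = 1197.
G_5 = 1197. HB_7(1197) = 3·7^3 + 3·7^2 + 3·7. Bump = 1752. G_6 = 1751.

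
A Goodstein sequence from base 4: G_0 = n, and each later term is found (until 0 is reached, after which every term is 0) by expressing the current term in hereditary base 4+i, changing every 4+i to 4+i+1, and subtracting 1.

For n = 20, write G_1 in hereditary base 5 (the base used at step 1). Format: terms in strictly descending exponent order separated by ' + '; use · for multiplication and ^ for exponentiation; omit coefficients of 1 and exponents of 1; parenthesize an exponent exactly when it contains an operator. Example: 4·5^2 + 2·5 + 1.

5^2 + 4

base 4: 20 = 4^2 + 4; at 5: 5^2 + 5 = 30; next = 29
base 5: 29 = 5^2 + 4; at 6: 6^2 + 4 = 40; next = 39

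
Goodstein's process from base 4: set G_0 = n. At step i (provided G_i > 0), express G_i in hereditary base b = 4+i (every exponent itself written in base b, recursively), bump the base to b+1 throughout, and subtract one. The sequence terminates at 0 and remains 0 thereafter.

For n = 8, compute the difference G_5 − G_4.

step 0: 8 = 2·4; sub 5 for 4: 2·5; = 10; G_1 = 10−1 = 9
step 1: 9 = 5 + 4; sub 6 for 5: 6 + 4; = 10; G_2 = 10−1 = 9
step 2: 9 = 6 + 3; sub 7 for 6: 7 + 3; = 10; G_3 = 10−1 = 9
step 3: 9 = 7 + 2; sub 8 for 7: 8 + 2; = 10; G_4 = 10−1 = 9
step 4: 9 = 8 + 1; sub 9 for 8: 9 + 1; = 10; G_5 = 10−1 = 9

0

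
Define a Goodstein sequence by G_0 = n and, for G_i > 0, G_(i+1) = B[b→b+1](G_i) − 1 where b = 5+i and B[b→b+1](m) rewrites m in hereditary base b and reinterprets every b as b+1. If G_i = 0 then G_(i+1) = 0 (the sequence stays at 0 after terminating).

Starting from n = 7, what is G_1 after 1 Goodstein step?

step 0: 7 = 5 + 2; sub 6 for 5: 6 + 2; = 8; G_1 = 8−1 = 7
step 1: 7 = 6 + 1; sub 7 for 6: 7 + 1; = 8; G_2 = 8−1 = 7

7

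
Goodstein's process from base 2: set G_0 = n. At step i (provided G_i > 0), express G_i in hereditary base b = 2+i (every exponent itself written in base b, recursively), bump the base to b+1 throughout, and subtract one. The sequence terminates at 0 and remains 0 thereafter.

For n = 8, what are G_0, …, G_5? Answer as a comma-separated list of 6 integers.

G_0 = 8. HB_2(8) = 2^(2 + 1). Bump = 81. G_1 = 80.
G_1 = 80. HB_3(80) = 2·3^3 + 2·3^2 + 2·3 + 2. Bump = 554. G_2 = 553.
G_2 = 553. HB_4(553) = 2·4^4 + 2·4^2 + 2·4 + 1. Bump = 6311. G_3 = 6310.
G_3 = 6310. HB_5(6310) = 2·5^5 + 2·5^2 + 2·5. Bump = 93396. G_4 = 93395.
G_4 = 93395. HB_6(93395) = 2·6^6 + 2·6^2 + 6 + 5. Bump = 1647196. G_5 = 1647195.

8, 80, 553, 6310, 93395, 1647195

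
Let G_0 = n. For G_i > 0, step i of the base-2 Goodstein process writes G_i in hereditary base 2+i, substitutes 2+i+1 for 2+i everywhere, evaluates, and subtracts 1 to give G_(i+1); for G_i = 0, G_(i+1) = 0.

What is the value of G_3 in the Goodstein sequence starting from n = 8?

6310

8 —HB2→ 2^(2 + 1) —bump→ 3^(3 + 1) = 81 —(−1)→ 80
80 —HB3→ 2·3^3 + 2·3^2 + 2·3 + 2 —bump→ 2·4^4 + 2·4^2 + 2·4 + 2 = 554 —(−1)→ 553
553 —HB4→ 2·4^4 + 2·4^2 + 2·4 + 1 —bump→ 2·5^5 + 2·5^2 + 2·5 + 1 = 6311 —(−1)→ 6310
6310 —HB5→ 2·5^5 + 2·5^2 + 2·5 —bump→ 2·6^6 + 2·6^2 + 2·6 = 93396 —(−1)→ 93395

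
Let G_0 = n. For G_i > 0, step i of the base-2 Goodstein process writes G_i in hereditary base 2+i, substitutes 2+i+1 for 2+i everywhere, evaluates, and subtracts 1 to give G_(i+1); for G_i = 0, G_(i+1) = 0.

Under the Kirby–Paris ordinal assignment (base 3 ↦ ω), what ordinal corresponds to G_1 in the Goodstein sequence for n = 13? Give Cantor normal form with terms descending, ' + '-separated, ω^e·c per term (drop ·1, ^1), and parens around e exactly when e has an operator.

ω^(ω + 1) + ω^ω

step 0: 13 = 2^(2 + 1) + 2^2 + 1; sub 3 for 2: 3^(3 + 1) + 3^3 + 1; = 109; G_1 = 109−1 = 108
step 1: 108 = 3^(3 + 1) + 3^3; sub 4 for 3: 4^(4 + 1) + 4^4; = 1280; G_2 = 1280−1 = 1279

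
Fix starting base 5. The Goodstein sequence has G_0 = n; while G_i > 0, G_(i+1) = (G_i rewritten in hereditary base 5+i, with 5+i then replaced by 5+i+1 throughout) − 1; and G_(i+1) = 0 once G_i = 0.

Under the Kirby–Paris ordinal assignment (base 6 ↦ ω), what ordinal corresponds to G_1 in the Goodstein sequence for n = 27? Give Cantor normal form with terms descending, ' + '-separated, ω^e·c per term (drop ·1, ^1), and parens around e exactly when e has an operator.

ω^2 + 1

[0] 27 ≡ 5^2 + 2 (base 5). Lift 6: 38. −1: 37.
[1] 37 ≡ 6^2 + 1 (base 6). Lift 7: 50. −1: 49.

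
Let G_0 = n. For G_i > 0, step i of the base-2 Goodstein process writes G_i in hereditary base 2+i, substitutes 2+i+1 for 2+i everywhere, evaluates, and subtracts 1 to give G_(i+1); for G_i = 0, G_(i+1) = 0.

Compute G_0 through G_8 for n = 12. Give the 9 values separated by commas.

12, 107, 1065, 15685, 280019, 5764910, 134217867, 3486784574, 100000000211

step 0: 12 = 2^(2 + 1) + 2^2; sub 3 for 2: 3^(3 + 1) + 3^3; = 108; G_1 = 108−1 = 107
step 1: 107 = 3^(3 + 1) + 2·3^2 + 2·3 + 2; sub 4 for 3: 4^(4 + 1) + 2·4^2 + 2·4 + 2; = 1066; G_2 = 1066−1 = 1065
step 2: 1065 = 4^(4 + 1) + 2·4^2 + 2·4 + 1; sub 5 for 4: 5^(5 + 1) + 2·5^2 + 2·5 + 1; = 15686; G_3 = 15686−1 = 15685
step 3: 15685 = 5^(5 + 1) + 2·5^2 + 2·5; sub 6 for 5: 6^(6 + 1) + 2·6^2 + 2·6; = 280020; G_4 = 280020−1 = 280019
step 4: 280019 = 6^(6 + 1) + 2·6^2 + 6 + 5; sub 7 for 6: 7^(7 + 1) + 2·7^2 + 7 + 5; = 5764911; G_5 = 5764911−1 = 5764910
step 5: 5764910 = 7^(7 + 1) + 2·7^2 + 7 + 4; sub 8 for 7: 8^(8 + 1) + 2·8^2 + 8 + 4; = 134217868; G_6 = 134217868−1 = 134217867
step 6: 134217867 = 8^(8 + 1) + 2·8^2 + 8 + 3; sub 9 for 8: 9^(9 + 1) + 2·9^2 + 9 + 3; = 3486784575; G_7 = 3486784575−1 = 3486784574
step 7: 3486784574 = 9^(9 + 1) + 2·9^2 + 9 + 2; sub 10 for 9: 10^(10 + 1) + 2·10^2 + 10 + 2; = 100000000212; G_8 = 100000000212−1 = 100000000211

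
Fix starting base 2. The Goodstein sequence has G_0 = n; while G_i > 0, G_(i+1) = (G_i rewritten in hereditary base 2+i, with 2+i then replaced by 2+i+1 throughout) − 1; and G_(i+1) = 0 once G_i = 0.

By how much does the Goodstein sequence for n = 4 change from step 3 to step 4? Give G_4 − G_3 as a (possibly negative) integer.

23

[0] 4 ≡ 2^2 (base 2). Lift 3: 27. −1: 26.
[1] 26 ≡ 2·3^2 + 2·3 + 2 (base 3). Lift 4: 42. −1: 41.
[2] 41 ≡ 2·4^2 + 2·4 + 1 (base 4). Lift 5: 61. −1: 60.
[3] 60 ≡ 2·5^2 + 2·5 (base 5). Lift 6: 84. −1: 83.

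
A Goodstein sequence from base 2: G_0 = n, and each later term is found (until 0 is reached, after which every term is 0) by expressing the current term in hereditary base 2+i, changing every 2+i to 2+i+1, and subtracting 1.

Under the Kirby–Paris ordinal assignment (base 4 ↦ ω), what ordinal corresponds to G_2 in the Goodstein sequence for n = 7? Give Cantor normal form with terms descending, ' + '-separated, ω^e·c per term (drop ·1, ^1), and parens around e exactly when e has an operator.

ω^ω + 3

step 0: 7 = 2^2 + 2 + 1; sub 3 for 2: 3^3 + 3 + 1; = 31; G_1 = 31−1 = 30
step 1: 30 = 3^3 + 3; sub 4 for 3: 4^4 + 4; = 260; G_2 = 260−1 = 259
step 2: 259 = 4^4 + 3; sub 5 for 4: 5^5 + 3; = 3128; G_3 = 3128−1 = 3127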